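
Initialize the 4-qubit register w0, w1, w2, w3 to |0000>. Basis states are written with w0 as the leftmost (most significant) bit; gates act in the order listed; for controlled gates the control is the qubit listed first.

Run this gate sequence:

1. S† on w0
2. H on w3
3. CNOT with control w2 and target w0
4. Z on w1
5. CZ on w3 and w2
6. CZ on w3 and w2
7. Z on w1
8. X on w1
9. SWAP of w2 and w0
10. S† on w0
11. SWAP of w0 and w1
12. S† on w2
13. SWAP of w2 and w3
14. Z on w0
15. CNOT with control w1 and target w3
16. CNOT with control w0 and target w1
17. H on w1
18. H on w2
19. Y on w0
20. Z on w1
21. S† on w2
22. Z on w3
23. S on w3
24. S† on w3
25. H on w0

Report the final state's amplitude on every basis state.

The resulting statevector has amplitude I/2 on |0000>, I/2 on |0100>, I/2 on |1000>, I/2 on |1100>, and 0 on every other basis state. Key observation: the block from step 4 through step 7 cancels to the identity and can be dropped.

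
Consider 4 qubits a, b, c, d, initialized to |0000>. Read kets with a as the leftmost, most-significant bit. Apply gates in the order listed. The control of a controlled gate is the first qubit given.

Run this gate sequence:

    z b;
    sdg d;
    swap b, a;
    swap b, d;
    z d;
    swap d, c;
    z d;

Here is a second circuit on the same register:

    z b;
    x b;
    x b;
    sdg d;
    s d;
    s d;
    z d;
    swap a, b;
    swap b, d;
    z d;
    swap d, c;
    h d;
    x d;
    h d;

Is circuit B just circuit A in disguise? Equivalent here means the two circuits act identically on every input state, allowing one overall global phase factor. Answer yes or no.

Yes: on every input state the two circuits agree up to one overall phase factor.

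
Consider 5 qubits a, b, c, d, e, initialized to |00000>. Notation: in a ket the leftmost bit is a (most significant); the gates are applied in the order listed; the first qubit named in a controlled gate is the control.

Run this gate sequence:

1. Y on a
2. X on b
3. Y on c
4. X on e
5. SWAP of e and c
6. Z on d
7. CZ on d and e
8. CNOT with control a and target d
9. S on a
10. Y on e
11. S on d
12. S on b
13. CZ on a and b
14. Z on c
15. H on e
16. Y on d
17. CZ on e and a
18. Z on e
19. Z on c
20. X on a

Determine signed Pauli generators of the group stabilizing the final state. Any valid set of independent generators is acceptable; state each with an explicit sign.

The stabilizer group can be generated by +IIIIX, +ZIIII, -IZIII, -IIZII, +IIIZI, among other valid generating sets.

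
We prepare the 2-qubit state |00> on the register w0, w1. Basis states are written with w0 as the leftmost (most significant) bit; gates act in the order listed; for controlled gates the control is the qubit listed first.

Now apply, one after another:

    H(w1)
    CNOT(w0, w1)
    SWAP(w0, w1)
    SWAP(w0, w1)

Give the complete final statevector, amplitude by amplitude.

The resulting statevector has amplitude sqrt(2)/2 on |00>, sqrt(2)/2 on |01>, 0 on |10>, 0 on |11>. Key observation: the block from step 3 through step 4 cancels to the identity and can be dropped.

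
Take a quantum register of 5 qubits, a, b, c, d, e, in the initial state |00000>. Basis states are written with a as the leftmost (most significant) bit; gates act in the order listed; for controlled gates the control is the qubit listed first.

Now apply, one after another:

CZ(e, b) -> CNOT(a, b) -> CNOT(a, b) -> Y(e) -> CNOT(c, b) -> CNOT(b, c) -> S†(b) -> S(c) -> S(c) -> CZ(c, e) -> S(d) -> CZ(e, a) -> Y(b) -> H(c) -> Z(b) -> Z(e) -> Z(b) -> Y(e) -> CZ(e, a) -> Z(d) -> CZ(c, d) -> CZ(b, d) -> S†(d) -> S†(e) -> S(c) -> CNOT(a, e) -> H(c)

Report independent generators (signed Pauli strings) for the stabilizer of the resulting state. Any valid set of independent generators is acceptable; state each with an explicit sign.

The stabilizer group can be generated by -IIYII, +ZIIII, -IZIII, +IIIZI, +IIIIZ, among other valid generating sets.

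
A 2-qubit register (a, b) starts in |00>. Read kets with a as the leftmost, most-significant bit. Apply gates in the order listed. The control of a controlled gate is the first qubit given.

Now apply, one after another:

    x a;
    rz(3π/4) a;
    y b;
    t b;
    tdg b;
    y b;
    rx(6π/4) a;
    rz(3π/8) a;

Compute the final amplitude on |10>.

The final state's coefficient on |10> equals -sqrt(2)*exp(9*I*pi/16)/2. Key observation: the block from step 3 through step 6 cancels to the identity and can be dropped.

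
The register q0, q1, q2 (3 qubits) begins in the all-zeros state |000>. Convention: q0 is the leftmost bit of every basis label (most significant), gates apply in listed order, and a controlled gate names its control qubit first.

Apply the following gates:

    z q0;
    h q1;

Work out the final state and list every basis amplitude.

After the circuit, the state carries amplitude sqrt(2)/2 on |000>, sqrt(2)/2 on |010>, and 0 on every other basis state.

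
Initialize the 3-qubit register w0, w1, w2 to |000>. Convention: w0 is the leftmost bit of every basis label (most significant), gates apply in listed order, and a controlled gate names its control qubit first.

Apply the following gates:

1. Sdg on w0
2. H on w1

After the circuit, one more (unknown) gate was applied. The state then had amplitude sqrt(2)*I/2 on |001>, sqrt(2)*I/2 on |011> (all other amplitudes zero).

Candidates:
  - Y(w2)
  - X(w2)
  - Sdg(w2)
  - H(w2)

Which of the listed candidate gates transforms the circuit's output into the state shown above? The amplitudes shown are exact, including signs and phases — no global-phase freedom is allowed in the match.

The unique candidate consistent with the amplitudes is Y(w2).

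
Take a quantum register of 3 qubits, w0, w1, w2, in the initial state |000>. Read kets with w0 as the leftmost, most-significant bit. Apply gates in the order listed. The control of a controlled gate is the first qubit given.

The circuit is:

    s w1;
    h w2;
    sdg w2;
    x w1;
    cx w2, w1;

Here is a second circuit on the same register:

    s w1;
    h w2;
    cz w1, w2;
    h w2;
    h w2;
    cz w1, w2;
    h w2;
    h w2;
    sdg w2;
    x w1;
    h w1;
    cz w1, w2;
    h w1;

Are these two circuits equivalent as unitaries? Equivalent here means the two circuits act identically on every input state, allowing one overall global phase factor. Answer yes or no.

Yes: on every input state the two circuits agree up to one overall phase factor.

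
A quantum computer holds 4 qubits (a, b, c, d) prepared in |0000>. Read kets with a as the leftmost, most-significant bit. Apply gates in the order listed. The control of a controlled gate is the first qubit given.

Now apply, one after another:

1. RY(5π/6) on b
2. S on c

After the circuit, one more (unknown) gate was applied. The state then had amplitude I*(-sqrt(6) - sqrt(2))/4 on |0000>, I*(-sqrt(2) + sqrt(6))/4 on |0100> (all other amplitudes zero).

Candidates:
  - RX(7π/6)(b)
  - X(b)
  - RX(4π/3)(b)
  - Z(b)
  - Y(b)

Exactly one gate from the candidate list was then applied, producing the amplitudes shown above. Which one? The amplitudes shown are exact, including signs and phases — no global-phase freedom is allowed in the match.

It was Y(b) that produced the state shown.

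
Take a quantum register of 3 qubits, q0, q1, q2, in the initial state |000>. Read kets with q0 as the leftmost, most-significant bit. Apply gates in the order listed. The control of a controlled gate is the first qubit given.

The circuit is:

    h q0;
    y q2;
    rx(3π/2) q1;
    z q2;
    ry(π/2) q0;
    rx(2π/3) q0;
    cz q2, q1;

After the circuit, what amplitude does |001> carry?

The amplitude on |001> is sqrt(6)/4.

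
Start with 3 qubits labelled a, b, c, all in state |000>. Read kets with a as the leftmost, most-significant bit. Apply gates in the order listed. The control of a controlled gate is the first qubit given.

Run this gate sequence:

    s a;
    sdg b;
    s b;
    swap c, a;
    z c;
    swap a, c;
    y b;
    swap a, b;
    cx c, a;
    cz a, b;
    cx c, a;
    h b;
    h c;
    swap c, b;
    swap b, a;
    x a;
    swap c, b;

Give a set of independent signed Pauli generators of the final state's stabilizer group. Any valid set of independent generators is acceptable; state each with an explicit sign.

The final state is stabilized by the group generated by +XII, +IXI, -IIZ; other independent generating sets are equally valid.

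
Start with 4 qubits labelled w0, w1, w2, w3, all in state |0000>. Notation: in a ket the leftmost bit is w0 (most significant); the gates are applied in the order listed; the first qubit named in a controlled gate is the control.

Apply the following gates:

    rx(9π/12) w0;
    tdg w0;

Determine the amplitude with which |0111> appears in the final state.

The amplitude on |0111> is 0.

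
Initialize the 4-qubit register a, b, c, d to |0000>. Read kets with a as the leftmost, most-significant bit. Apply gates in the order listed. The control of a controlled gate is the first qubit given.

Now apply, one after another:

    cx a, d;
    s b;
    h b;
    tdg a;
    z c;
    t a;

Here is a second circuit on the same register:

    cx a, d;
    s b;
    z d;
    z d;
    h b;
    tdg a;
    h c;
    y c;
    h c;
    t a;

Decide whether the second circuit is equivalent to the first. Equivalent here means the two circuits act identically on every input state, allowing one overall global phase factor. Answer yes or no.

No: there is an input state on which the two circuits produce genuinely different outputs (not merely differing by a phase).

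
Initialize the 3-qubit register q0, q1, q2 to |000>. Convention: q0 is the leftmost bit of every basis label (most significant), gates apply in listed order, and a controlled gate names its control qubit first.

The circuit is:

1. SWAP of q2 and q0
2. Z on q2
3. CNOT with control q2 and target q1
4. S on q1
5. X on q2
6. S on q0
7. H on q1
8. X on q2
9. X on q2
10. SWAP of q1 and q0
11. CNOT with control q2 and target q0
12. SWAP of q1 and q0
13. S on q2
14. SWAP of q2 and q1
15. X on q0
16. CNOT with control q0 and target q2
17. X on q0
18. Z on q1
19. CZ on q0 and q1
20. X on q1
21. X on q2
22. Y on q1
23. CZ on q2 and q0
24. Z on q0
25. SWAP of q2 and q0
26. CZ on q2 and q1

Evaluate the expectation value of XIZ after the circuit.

In the final state, XIZ has expectation 1.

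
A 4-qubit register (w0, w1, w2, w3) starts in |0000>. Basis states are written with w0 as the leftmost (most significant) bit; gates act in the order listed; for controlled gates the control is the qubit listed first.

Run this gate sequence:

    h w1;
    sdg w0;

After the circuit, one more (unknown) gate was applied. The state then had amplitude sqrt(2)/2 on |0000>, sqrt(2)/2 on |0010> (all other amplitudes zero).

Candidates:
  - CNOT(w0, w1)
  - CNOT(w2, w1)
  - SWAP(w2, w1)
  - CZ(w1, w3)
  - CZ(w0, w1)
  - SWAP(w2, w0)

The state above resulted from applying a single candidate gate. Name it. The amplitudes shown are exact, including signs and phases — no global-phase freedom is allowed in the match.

It was SWAP(w2, w1) that produced the state shown.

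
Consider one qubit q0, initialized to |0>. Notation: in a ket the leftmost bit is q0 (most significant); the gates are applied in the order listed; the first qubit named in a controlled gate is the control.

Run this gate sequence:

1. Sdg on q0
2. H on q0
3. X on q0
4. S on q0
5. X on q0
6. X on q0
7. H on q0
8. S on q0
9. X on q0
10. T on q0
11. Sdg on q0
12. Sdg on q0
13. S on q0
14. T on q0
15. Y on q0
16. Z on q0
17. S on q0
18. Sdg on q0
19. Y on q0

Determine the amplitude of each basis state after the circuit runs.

The resulting statevector has amplitude -1/2 - I/2 on |0>, 1/2 + I/2 on |1>.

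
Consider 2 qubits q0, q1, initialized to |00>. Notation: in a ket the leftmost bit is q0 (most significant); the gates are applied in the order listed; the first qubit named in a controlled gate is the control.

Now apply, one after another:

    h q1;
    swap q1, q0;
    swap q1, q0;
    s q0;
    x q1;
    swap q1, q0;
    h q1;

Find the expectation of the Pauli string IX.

The expectation value of IX is 1.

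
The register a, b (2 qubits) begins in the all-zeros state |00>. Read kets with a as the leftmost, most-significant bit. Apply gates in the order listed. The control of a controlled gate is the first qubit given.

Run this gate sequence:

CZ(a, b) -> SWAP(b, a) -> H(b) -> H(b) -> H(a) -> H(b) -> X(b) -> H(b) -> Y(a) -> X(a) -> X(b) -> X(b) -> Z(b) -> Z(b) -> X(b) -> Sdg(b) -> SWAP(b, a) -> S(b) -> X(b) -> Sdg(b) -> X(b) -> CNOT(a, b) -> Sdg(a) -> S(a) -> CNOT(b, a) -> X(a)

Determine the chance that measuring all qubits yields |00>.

A full measurement returns |00> with probability 1/2. Key observation: gates 12-15 undo each other exactly, leaving only the rest of the circuit to track.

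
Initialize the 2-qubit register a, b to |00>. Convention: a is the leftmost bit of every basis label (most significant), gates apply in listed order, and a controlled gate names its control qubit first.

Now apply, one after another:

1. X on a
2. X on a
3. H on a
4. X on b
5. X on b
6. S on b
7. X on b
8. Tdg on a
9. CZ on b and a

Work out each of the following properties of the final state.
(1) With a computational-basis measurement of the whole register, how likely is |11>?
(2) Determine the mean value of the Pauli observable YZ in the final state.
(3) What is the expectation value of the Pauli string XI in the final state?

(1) Outcome |11> occurs with probability 1/2.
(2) In the final state, YZ has expectation -sqrt(2)/2.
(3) The expectation value of XI is -sqrt(2)/2.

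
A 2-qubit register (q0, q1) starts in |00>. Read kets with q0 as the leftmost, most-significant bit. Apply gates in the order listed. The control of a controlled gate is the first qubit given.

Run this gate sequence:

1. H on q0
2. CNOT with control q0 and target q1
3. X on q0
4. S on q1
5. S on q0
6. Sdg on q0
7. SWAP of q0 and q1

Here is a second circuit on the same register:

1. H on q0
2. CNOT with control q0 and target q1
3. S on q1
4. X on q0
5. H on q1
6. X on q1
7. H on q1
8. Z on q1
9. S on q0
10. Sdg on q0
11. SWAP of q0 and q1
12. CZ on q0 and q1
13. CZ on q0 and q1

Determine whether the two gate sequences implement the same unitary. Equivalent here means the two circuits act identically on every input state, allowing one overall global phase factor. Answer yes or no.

Yes, they are equivalent — the unitaries differ by at most a global phase.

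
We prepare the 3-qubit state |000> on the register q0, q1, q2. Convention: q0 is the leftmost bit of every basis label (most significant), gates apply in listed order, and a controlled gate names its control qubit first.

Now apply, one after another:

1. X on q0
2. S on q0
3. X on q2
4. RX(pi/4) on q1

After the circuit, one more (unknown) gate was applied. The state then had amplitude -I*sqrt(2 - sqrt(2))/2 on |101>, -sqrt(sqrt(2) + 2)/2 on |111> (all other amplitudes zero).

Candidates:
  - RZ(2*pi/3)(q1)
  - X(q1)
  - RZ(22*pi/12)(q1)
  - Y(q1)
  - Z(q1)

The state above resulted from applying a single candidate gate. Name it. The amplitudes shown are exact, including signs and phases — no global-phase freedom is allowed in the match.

The unique candidate consistent with the amplitudes is Y(q1).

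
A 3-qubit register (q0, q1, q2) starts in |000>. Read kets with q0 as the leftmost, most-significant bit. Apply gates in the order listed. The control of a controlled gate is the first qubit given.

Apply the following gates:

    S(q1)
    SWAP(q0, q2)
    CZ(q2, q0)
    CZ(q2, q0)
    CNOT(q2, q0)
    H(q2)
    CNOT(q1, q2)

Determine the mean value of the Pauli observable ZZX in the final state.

The observable ZZX averages to 1. Key observation: the block from step 3 through step 4 cancels to the identity and can be dropped.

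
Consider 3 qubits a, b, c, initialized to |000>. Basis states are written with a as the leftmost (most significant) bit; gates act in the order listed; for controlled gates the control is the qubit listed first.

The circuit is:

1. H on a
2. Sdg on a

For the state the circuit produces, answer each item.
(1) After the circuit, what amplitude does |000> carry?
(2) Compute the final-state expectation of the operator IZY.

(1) The amplitude on |000> is sqrt(2)/2.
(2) The expectation value of IZY is 0.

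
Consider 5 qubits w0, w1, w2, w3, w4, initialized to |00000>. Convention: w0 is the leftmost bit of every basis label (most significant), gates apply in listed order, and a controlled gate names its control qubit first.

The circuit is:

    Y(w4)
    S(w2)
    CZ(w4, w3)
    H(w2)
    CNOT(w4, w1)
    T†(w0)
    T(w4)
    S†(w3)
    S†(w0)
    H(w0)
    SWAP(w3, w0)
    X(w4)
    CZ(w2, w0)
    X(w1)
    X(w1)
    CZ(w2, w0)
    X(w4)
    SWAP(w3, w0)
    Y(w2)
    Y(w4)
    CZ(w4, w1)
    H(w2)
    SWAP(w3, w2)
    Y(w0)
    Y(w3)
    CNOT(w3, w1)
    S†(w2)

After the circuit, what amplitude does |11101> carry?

|11101> carries amplitude 0 in the final state. Key observation: the block from step 11 through step 18 cancels to the identity and can be dropped.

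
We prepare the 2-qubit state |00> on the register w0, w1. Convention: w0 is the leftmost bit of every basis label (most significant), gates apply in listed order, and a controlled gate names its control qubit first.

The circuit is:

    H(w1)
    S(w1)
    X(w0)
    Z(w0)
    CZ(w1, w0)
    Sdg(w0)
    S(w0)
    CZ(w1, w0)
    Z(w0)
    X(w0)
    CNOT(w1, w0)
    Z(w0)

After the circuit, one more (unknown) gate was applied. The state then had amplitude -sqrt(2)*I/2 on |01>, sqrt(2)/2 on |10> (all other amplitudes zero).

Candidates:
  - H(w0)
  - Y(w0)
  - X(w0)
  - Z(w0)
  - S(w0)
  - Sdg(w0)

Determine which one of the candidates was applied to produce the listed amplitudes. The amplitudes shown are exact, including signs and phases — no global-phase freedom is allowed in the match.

The applied gate was X(w0). Key observation: steps 3-10 multiply out to the identity, so the circuit reduces to the remaining gates.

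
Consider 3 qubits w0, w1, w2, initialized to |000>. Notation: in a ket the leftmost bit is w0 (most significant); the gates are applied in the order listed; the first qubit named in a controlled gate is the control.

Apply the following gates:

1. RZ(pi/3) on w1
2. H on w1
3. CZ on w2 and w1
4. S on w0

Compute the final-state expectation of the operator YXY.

The observable YXY averages to 0.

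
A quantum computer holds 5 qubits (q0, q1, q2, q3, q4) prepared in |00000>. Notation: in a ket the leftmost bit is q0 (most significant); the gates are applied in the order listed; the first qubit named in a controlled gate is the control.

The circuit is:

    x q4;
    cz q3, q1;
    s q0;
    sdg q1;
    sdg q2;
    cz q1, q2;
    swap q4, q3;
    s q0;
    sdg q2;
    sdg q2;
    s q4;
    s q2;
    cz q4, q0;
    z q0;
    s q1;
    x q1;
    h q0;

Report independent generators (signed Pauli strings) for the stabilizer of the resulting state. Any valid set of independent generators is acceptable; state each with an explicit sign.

The stabilizer group can be generated by +XIIII, -IZIII, +IIZII, -IIIZI, +IIIIZ, among other valid generating sets.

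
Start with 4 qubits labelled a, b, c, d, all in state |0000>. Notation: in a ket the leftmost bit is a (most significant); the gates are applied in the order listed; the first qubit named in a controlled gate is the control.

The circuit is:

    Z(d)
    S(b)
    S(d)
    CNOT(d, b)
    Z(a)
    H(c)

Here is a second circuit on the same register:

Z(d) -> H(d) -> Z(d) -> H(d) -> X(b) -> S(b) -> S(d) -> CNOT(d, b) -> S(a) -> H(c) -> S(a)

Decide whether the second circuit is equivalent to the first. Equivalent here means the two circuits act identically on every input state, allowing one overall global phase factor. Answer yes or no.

No: there is an input state on which the two circuits produce genuinely different outputs (not merely differing by a phase).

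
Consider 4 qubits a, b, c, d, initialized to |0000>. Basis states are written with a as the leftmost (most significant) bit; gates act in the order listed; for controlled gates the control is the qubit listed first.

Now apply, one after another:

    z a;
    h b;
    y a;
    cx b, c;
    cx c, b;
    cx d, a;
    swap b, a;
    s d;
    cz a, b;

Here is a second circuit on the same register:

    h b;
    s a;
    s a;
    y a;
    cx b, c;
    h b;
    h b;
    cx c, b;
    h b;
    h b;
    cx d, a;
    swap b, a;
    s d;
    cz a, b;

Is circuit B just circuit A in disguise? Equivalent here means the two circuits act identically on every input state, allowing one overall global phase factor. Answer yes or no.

Yes, they are equivalent — the unitaries differ by at most a global phase.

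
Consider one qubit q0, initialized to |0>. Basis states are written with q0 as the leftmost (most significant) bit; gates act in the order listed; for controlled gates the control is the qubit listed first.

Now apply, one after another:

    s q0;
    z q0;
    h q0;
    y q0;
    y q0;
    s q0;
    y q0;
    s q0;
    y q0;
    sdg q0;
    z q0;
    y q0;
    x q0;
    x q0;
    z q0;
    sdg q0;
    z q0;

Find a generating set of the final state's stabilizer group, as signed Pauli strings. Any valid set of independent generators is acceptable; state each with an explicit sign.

The final state is stabilized by the group generated by +X; other independent generating sets are equally valid.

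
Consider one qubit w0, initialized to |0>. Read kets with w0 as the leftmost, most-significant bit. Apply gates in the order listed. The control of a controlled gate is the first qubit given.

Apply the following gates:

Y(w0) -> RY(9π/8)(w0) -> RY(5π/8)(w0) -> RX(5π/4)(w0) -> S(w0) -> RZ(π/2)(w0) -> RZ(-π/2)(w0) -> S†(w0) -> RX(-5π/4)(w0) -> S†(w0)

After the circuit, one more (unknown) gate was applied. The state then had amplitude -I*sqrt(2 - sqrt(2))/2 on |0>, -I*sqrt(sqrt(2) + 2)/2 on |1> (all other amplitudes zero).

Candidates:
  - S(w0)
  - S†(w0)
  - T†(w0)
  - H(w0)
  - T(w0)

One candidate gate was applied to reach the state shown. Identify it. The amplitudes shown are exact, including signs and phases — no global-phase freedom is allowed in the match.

The applied gate was S(w0). Key observation: gates 4-9 undo each other exactly, leaving only the rest of the circuit to track.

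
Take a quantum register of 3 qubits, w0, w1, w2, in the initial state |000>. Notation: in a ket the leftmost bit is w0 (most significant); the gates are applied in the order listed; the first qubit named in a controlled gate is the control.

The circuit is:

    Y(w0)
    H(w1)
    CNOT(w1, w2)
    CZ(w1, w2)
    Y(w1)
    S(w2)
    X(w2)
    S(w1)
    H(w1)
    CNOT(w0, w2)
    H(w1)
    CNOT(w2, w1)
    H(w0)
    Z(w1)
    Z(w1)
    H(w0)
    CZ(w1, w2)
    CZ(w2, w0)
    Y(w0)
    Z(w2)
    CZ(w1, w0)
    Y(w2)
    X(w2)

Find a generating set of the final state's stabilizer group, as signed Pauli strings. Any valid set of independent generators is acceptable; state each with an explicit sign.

The stabilizer group can be generated by +IIX, +ZII, -IZI, among other valid generating sets.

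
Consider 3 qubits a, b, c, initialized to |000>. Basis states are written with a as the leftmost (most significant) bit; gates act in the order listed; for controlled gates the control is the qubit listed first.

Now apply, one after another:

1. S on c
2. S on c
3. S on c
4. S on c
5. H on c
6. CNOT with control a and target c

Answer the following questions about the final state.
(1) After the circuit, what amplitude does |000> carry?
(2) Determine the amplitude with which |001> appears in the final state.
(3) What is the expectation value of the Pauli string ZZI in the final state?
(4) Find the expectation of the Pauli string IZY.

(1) |000> carries amplitude sqrt(2)/2 in the final state.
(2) The amplitude on |001> is sqrt(2)/2.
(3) The observable ZZI averages to 1.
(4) The expectation value of IZY is 0.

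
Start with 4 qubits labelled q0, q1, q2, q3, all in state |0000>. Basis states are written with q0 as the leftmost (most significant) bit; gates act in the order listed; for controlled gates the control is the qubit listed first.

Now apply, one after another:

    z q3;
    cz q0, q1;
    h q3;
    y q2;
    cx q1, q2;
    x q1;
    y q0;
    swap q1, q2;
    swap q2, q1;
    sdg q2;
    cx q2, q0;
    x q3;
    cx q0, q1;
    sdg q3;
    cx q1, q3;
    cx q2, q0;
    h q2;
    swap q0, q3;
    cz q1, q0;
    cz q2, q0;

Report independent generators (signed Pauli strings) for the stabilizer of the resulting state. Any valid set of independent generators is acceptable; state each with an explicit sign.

The final state is stabilized by the group generated by -YIZI, -ZIXI, -IZII, -IIIZ; other independent generating sets are equally valid.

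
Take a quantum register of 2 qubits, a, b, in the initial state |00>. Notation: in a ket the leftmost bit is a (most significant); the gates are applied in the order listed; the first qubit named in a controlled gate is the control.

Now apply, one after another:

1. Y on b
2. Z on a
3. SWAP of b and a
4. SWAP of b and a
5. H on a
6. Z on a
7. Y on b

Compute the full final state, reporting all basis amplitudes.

The resulting statevector has amplitude sqrt(2)/2 on |00>, 0 on |01>, -sqrt(2)/2 on |10>, 0 on |11>.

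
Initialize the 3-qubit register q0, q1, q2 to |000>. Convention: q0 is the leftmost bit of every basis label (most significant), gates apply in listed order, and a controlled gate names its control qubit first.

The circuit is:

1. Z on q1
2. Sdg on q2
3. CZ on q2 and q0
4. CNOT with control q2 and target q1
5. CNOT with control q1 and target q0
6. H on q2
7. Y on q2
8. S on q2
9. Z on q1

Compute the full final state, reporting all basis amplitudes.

The resulting statevector has amplitude -sqrt(2)*I/2 on |000>, -sqrt(2)/2 on |001>, and 0 on every other basis state.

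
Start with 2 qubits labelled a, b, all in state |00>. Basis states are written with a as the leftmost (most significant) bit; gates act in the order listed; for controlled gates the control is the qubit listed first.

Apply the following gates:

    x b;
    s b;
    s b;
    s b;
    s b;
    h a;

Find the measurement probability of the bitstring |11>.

The probability of measuring |11> is 1/2. Key observation: gates 2-5 undo each other exactly, leaving only the rest of the circuit to track.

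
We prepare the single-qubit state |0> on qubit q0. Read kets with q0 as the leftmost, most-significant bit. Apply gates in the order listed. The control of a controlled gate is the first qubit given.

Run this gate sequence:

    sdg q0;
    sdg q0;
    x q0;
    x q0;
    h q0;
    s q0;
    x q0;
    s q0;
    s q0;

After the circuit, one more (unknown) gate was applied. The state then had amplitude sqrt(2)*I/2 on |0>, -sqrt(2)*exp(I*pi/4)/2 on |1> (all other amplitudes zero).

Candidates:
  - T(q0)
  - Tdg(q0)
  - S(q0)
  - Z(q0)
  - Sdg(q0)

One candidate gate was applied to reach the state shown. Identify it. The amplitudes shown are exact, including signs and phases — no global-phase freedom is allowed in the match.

The unique candidate consistent with the amplitudes is T(q0).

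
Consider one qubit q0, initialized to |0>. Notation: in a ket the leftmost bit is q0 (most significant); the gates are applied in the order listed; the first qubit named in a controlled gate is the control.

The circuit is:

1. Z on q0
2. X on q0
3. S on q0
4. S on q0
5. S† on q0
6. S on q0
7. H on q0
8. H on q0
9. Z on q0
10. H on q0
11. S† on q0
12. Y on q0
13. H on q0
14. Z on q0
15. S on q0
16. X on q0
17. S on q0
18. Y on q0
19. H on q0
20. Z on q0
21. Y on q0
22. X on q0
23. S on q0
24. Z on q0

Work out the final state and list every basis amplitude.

The final amplitudes are sqrt(2)*I/2 on |0>, sqrt(2)*I/2 on |1>.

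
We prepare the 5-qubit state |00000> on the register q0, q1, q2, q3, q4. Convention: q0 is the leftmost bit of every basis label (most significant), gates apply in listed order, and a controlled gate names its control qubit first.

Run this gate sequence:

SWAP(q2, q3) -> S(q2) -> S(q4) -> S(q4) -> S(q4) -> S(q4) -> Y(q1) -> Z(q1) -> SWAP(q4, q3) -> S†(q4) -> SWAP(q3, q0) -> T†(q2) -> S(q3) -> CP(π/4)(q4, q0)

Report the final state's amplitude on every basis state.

The final amplitudes are -I on |01000>, and 0 on every other basis state. Key observation: gates 3-6 undo each other exactly, leaving only the rest of the circuit to track.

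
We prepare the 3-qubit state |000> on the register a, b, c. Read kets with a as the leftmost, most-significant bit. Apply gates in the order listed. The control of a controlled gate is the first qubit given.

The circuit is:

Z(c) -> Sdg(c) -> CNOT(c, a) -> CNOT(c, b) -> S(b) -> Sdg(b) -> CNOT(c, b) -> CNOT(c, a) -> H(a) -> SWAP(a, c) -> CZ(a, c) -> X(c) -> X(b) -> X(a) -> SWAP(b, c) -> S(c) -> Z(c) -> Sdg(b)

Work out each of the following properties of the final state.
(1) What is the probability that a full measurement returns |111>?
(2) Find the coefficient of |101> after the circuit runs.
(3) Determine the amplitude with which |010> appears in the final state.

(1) Outcome |111> occurs with probability 1/2.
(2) The final state's coefficient on |101> equals -sqrt(2)*I/2.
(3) |010> carries amplitude 0 in the final state.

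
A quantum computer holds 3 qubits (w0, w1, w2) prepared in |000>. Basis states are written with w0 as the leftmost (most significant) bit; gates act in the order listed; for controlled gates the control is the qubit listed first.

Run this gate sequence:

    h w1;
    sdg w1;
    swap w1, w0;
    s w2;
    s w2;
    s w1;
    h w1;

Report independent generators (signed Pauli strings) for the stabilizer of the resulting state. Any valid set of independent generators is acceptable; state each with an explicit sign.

One valid set of independent stabilizer generators is -YII, +IXI, +IIZ (any independent generating set of the same group is equally correct).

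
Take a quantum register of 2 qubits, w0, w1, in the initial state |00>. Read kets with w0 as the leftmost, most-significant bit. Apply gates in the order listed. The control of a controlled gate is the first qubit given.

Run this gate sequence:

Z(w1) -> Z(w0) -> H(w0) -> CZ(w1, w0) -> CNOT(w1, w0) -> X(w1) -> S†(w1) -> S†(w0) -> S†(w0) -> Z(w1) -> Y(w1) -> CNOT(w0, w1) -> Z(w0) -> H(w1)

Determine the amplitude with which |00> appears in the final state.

The amplitude on |00> is 1/2.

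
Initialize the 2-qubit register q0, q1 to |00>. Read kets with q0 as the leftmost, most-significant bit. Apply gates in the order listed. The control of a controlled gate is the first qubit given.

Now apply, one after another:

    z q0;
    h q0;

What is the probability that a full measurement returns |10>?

Outcome |10> occurs with probability 1/2.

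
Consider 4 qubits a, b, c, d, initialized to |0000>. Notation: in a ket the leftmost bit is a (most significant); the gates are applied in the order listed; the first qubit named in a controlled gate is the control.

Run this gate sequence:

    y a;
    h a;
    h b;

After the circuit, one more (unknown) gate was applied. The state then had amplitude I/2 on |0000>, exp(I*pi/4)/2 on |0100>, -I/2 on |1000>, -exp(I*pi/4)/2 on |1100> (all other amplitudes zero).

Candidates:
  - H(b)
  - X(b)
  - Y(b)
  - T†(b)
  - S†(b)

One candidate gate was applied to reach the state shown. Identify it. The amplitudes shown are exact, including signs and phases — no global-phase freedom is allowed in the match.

The applied gate was T†(b).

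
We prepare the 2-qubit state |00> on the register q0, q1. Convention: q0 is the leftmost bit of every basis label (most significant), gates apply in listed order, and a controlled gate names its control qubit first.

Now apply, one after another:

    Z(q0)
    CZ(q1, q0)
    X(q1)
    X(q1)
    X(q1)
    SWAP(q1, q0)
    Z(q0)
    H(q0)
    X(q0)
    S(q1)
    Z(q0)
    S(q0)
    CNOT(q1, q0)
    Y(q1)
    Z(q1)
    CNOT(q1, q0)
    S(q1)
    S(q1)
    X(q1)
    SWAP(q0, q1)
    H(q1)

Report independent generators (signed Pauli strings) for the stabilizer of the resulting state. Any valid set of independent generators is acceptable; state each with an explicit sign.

One valid set of independent stabilizer generators is +IY, +ZI (any independent generating set of the same group is equally correct).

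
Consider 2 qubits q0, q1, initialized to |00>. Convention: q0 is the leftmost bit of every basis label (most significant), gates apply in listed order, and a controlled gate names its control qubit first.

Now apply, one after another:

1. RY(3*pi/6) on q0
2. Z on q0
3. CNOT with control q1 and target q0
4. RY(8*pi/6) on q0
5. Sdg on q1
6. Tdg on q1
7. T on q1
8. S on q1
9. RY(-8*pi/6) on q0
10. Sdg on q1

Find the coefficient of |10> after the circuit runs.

|10> carries amplitude -sqrt(2)/2 in the final state. Key observation: steps 4-9 multiply out to the identity, so the circuit reduces to the remaining gates.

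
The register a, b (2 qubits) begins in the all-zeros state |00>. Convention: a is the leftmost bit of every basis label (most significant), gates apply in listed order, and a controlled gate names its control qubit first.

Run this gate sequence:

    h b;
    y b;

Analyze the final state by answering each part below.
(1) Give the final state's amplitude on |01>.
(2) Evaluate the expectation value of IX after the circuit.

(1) The amplitude on |01> is sqrt(2)*I/2.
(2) In the final state, IX has expectation -1.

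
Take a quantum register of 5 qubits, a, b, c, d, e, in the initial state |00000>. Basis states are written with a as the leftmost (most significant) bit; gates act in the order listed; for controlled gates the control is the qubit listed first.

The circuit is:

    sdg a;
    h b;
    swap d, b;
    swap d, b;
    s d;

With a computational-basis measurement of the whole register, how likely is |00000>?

The probability of measuring |00000> is 1/2.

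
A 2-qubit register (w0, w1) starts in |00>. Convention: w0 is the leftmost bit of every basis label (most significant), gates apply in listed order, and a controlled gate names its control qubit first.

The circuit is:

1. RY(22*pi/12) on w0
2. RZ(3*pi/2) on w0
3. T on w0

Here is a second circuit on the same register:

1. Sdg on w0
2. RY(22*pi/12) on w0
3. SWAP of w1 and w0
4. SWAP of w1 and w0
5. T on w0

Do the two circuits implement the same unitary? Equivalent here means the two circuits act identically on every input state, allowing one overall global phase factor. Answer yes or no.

No: there is an input state on which the two circuits produce genuinely different outputs (not merely differing by a phase).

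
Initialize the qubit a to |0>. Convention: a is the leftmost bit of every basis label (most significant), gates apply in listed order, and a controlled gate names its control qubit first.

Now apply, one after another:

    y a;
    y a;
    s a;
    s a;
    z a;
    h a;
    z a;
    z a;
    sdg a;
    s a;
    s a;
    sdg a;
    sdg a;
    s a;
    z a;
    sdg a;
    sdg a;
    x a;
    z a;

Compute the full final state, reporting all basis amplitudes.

The resulting statevector has amplitude sqrt(2)/2 on |0>, -sqrt(2)/2 on |1>. Key observation: gates 9-14 undo each other exactly, leaving only the rest of the circuit to track.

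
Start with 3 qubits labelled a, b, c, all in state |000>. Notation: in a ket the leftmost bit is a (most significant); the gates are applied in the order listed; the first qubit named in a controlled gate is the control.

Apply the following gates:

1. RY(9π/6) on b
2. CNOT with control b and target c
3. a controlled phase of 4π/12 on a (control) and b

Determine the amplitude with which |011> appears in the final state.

The amplitude on |011> is sqrt(2)/2.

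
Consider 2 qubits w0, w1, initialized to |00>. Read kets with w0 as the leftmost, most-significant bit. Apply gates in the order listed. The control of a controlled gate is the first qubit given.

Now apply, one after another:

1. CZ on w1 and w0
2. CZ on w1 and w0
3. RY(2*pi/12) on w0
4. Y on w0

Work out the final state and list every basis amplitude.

The resulting statevector has amplitude I*(-sqrt(6) + sqrt(2))/4 on |00>, 0 on |01>, I*(sqrt(2) + sqrt(6))/4 on |10>, 0 on |11>. Key observation: gates 1-2 undo each other exactly, leaving only the rest of the circuit to track.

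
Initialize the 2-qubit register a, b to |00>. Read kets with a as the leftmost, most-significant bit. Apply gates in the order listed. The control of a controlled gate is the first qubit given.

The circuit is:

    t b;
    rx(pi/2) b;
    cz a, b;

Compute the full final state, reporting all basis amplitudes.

After the circuit, the state carries amplitude sqrt(2)/2 on |00>, -sqrt(2)*I/2 on |01>, 0 on |10>, 0 on |11>.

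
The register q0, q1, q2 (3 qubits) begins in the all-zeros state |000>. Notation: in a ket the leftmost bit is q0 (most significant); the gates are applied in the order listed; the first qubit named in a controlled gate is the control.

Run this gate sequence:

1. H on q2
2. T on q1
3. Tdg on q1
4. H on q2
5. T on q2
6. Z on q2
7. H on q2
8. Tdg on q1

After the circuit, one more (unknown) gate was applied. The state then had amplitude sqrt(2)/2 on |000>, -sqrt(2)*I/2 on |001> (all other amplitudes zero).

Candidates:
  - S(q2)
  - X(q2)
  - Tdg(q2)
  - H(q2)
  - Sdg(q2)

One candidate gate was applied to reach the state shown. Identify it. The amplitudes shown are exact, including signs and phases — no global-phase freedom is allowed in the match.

The applied gate was Sdg(q2).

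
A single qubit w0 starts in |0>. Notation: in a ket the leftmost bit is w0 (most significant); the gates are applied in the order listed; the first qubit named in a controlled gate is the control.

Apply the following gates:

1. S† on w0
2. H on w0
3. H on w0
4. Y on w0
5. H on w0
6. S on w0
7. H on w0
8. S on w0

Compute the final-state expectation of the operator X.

In the final state, X has expectation -1.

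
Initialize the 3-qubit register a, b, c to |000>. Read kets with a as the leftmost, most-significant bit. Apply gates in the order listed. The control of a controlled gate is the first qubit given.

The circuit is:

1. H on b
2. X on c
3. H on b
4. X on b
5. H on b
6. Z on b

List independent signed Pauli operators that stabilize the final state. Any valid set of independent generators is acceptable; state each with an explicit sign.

The final state is stabilized by the group generated by +IXI, +ZII, -IIZ; other independent generating sets are equally valid.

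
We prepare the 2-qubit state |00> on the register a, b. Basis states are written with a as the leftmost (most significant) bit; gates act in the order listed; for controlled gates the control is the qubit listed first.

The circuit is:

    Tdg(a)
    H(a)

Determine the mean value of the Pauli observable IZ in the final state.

The expectation value of IZ is 1.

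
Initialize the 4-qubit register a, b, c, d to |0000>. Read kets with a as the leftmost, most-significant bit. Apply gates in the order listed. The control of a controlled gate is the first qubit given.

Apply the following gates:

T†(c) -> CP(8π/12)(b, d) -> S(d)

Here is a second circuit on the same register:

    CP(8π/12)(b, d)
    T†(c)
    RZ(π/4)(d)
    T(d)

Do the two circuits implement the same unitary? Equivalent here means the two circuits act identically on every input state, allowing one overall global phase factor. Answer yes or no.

Yes, they are equivalent — the unitaries differ by at most a global phase.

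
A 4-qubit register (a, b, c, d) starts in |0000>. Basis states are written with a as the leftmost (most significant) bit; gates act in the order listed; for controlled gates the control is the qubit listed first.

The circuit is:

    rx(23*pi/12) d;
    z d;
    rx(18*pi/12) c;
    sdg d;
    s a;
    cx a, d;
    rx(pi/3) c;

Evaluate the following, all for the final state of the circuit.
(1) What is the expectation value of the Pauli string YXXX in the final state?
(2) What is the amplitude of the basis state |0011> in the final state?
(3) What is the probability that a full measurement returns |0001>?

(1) The expectation value of YXXX is 0.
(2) The amplitude on |0011> is I*(-sqrt(6*sqrt(2) + 12)/16 - sqrt(12 - 6*sqrt(2))/16 + sqrt(2*sqrt(2) + 4)/16 + 3*sqrt(4 - 2*sqrt(2))/16).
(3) The probability of measuring |0001> is -3*sqrt(6)/32 - 5*sqrt(2)/32 + sqrt(3)/8 + 1/4.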